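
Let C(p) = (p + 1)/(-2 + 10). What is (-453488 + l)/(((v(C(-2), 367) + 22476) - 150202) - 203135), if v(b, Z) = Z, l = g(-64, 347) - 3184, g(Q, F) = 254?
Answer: 228209/165247 ≈ 1.3810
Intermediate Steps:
C(p) = ⅛ + p/8 (C(p) = (1 + p)/8 = (1 + p)*(⅛) = ⅛ + p/8)
l = -2930 (l = 254 - 3184 = -2930)
(-453488 + l)/(((v(C(-2), 367) + 22476) - 150202) - 203135) = (-453488 - 2930)/(((367 + 22476) - 150202) - 203135) = -456418/((22843 - 150202) - 203135) = -456418/(-127359 - 203135) = -456418/(-330494) = -456418*(-1/330494) = 228209/165247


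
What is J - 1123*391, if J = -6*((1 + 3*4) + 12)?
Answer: -439243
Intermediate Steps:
J = -150 (J = -6*((1 + 12) + 12) = -6*(13 + 12) = -6*25 = -150)
J - 1123*391 = -150 - 1123*391 = -150 - 439093 = -439243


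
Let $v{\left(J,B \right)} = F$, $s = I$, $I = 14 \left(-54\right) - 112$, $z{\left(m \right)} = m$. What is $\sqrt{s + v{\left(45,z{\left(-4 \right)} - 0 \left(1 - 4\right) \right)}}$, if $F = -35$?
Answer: $i \sqrt{903} \approx 30.05 i$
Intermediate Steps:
$I = -868$ ($I = -756 - 112 = -868$)
$s = -868$
$v{\left(J,B \right)} = -35$
$\sqrt{s + v{\left(45,z{\left(-4 \right)} - 0 \left(1 - 4\right) \right)}} = \sqrt{-868 - 35} = \sqrt{-903} = i \sqrt{903}$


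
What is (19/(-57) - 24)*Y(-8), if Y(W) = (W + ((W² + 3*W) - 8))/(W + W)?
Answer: 73/2 ≈ 36.500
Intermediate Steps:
Y(W) = (-8 + W² + 4*W)/(2*W) (Y(W) = (W + (-8 + W² + 3*W))/((2*W)) = (-8 + W² + 4*W)*(1/(2*W)) = (-8 + W² + 4*W)/(2*W))
(19/(-57) - 24)*Y(-8) = (19/(-57) - 24)*(2 + (½)*(-8) - 4/(-8)) = (19*(-1/57) - 24)*(2 - 4 - 4*(-⅛)) = (-⅓ - 24)*(2 - 4 + ½) = -73/3*(-3/2) = 73/2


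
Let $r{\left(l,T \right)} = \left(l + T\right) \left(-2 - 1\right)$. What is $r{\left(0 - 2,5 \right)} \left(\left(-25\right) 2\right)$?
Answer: $450$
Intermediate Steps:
$r{\left(l,T \right)} = - 3 T - 3 l$ ($r{\left(l,T \right)} = \left(T + l\right) \left(-3\right) = - 3 T - 3 l$)
$r{\left(0 - 2,5 \right)} \left(\left(-25\right) 2\right) = \left(\left(-3\right) 5 - 3 \left(0 - 2\right)\right) \left(\left(-25\right) 2\right) = \left(-15 - -6\right) \left(-50\right) = \left(-15 + 6\right) \left(-50\right) = \left(-9\right) \left(-50\right) = 450$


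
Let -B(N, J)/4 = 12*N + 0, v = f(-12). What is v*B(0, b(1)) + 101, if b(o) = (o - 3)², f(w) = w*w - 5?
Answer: 101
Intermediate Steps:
f(w) = -5 + w² (f(w) = w² - 5 = -5 + w²)
v = 139 (v = -5 + (-12)² = -5 + 144 = 139)
b(o) = (-3 + o)²
B(N, J) = -48*N (B(N, J) = -4*(12*N + 0) = -48*N)
v*B(0, b(1)) + 101 = 139*(-48*0) + 101 = 139*0 + 101 = 0 + 101 = 101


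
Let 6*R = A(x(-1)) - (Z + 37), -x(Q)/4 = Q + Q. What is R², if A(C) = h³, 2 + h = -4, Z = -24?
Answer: 52441/36 ≈ 1456.7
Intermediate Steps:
h = -6 (h = -2 - 4 = -6)
x(Q) = -8*Q (x(Q) = -4*(Q + Q) = -8*Q)
A(C) = -216 (A(C) = (-6)³ = -216)
R = -229/6 (R = (-216 - (-24 + 37))/6 = (-216 - 1*13)/6 = (-216 - 13)/6 = (⅙)*(-229) = -229/6 ≈ -38.167)
R² = (-229/6)² = 52441/36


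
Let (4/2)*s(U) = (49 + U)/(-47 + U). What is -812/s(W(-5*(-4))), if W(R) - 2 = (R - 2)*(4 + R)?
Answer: -29928/23 ≈ -1301.2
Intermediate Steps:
W(R) = 2 + (-2 + R)*(4 + R) (W(R) = 2 + (R - 2)*(4 + R) = 2 + (-2 + R)*(4 + R))
s(U) = (49 + U)/(2*(-47 + U)) (s(U) = ((49 + U)/(-47 + U))/2 = (49 + U)/(2*(-47 + U)))
-812/s(W(-5*(-4))) = -812*2*(-47 + (-6 + (-5*(-4))² + 2*(-5*(-4))))/(49 + (-6 + (-5*(-4))² + 2*(-5*(-4)))) = -812*2*(-47 + (-6 + 20² + 2*20))/(49 + (-6 + 20² + 2*20)) = -812*2*(-47 + (-6 + 400 + 40))/(49 + (-6 + 400 + 40)) = -812*2*(-47 + 434)/(49 + 434) = -812/((½)*483/387) = -812/((½)*(1/387)*483) = -812/161/258 = -812*258/161 = -29928/23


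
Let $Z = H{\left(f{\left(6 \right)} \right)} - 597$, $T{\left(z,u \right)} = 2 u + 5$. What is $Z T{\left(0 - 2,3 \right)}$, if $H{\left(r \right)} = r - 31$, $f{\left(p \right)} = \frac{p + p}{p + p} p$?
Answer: $-6842$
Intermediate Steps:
$T{\left(z,u \right)} = 5 + 2 u$
$f{\left(p \right)} = p$ ($f{\left(p \right)} = \frac{2 p}{2 p} p = 2 p \frac{1}{2 p} p = 1 p = p$)
$H{\left(r \right)} = -31 + r$
$Z = -622$ ($Z = \left(-31 + 6\right) - 597 = -25 - 597 = -622$)
$Z T{\left(0 - 2,3 \right)} = - 622 \left(5 + 2 \cdot 3\right) = - 622 \left(5 + 6\right) = \left(-622\right) 11 = -6842$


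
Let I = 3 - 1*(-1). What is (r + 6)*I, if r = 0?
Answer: 24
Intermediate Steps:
I = 4 (I = 3 + 1 = 4)
(r + 6)*I = (0 + 6)*4 = 6*4 = 24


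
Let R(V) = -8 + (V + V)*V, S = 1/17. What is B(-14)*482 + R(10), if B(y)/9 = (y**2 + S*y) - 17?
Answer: 13143066/17 ≈ 7.7312e+5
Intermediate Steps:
S = 1/17 ≈ 0.058824
B(y) = -153 + 9*y**2 + 9*y/17 (B(y) = 9*((y**2 + y/17) - 17) = 9*(-17 + y**2 + y/17) = -153 + 9*y**2 + 9*y/17)
R(V) = -8 + 2*V**2 (R(V) = -8 + (2*V)*V = -8 + 2*V**2)
B(-14)*482 + R(10) = (-153 + 9*(-14)**2 + (9/17)*(-14))*482 + (-8 + 2*10**2) = (-153 + 9*196 - 126/17)*482 + (-8 + 2*100) = (-153 + 1764 - 126/17)*482 + (-8 + 200) = (27261/17)*482 + 192 = 13139802/17 + 192 = 13143066/17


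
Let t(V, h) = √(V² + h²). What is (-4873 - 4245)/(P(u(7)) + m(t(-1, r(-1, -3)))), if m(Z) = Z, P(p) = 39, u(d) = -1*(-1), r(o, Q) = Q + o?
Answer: -3783/16 + 97*√17/16 ≈ -211.44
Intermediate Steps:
u(d) = 1
(-4873 - 4245)/(P(u(7)) + m(t(-1, r(-1, -3)))) = (-4873 - 4245)/(39 + √((-1)² + (-3 - 1)²)) = -9118/(39 + √(1 + (-4)²)) = -9118/(39 + √(1 + 16)) = -9118/(39 + √17)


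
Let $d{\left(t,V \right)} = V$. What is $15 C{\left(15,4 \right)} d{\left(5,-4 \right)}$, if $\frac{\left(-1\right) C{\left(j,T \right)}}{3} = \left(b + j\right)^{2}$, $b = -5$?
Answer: $18000$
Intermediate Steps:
$C{\left(j,T \right)} = - 3 \left(-5 + j\right)^{2}$
$15 C{\left(15,4 \right)} d{\left(5,-4 \right)} = 15 \left(- 3 \left(-5 + 15\right)^{2}\right) \left(-4\right) = 15 \left(- 3 \cdot 10^{2}\right) \left(-4\right) = 15 \left(\left(-3\right) 100\right) \left(-4\right) = 15 \left(-300\right) \left(-4\right) = \left(-4500\right) \left(-4\right) = 18000$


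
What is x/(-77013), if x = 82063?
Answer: -82063/77013 ≈ -1.0656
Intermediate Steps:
x/(-77013) = 82063/(-77013) = 82063*(-1/77013) = -82063/77013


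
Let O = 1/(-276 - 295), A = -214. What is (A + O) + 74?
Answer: -79941/571 ≈ -140.00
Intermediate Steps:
O = -1/571 (O = 1/(-571) = -1/571 ≈ -0.0017513)
(A + O) + 74 = (-214 - 1/571) + 74 = -122195/571 + 74 = -79941/571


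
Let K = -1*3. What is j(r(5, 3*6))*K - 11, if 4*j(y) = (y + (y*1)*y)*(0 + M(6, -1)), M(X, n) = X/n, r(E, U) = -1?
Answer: -11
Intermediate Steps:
K = -3
j(y) = -3*y/2 - 3*y²/2 (j(y) = ((y + (y*1)*y)*(0 + 6/(-1)))/4 = ((y + y*y)*(0 + 6*(-1)))/4 = ((y + y²)*(0 - 6))/4 = ((y + y²)*(-6))/4 = (-6*y - 6*y²)/4 = -3*y/2 - 3*y²/2)
j(r(5, 3*6))*K - 11 = -3/2*(-1)*(1 - 1)*(-3) - 11 = -3/2*(-1)*0*(-3) - 11 = 0*(-3) - 11 = 0 - 11 = -11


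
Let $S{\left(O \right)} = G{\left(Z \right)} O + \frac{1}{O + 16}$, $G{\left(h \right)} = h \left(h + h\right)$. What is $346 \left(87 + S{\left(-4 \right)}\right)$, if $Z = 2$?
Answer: $\frac{114353}{6} \approx 19059.0$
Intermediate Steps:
$G{\left(h \right)} = 2 h^{2}$ ($G{\left(h \right)} = h 2 h = 2 h^{2}$)
$S{\left(O \right)} = \frac{1}{16 + O} + 8 O$ ($S{\left(O \right)} = 2 \cdot 2^{2} O + \frac{1}{O + 16} = 2 \cdot 4 O + \frac{1}{16 + O} = 8 O + \frac{1}{16 + O} = \frac{1}{16 + O} + 8 O$)
$346 \left(87 + S{\left(-4 \right)}\right) = 346 \left(87 + \frac{1 + 8 \left(-4\right)^{2} + 128 \left(-4\right)}{16 - 4}\right) = 346 \left(87 + \frac{1 + 8 \cdot 16 - 512}{12}\right) = 346 \left(87 + \frac{1 + 128 - 512}{12}\right) = 346 \left(87 + \frac{1}{12} \left(-383\right)\right) = 346 \left(87 - \frac{383}{12}\right) = 346 \cdot \frac{661}{12} = \frac{114353}{6}$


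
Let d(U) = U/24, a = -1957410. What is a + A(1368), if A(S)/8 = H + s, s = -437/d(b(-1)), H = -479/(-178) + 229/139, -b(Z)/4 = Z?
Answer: -24474183834/12371 ≈ -1.9784e+6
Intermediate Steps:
b(Z) = -4*Z
d(U) = U/24 (d(U) = U*(1/24) = U/24)
H = 107343/24742 (H = -479*(-1/178) + 229*(1/139) = 479/178 + 229/139 = 107343/24742 ≈ 4.3385)
s = -2622 (s = -437/((-4*(-1))/24) = -437/((1/24)*4) = -437/1/6 = -437*6 = -2622)
A(S) = -259064724/12371 (A(S) = 8*(107343/24742 - 2622) = 8*(-64766181/24742) = -259064724/12371)
a + A(1368) = -1957410 - 259064724/12371 = -24474183834/12371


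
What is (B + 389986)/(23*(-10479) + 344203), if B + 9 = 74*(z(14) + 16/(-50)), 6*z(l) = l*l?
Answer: 29427799/7738950 ≈ 3.8026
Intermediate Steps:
z(l) = l²/6 (z(l) = (l*l)/6 = l²/6)
B = 178849/75 (B = -9 + 74*((⅙)*14² + 16/(-50)) = -9 + 74*((⅙)*196 + 16*(-1/50)) = -9 + 74*(98/3 - 8/25) = -9 + 74*(2426/75) = -9 + 179524/75 = 178849/75 ≈ 2384.7)
(B + 389986)/(23*(-10479) + 344203) = (178849/75 + 389986)/(23*(-10479) + 344203) = 29427799/(75*(-241017 + 344203)) = (29427799/75)/103186 = (29427799/75)*(1/103186) = 29427799/7738950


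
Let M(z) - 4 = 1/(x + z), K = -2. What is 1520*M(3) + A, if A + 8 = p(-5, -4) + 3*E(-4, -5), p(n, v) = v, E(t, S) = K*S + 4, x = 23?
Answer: 80190/13 ≈ 6168.5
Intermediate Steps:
E(t, S) = 4 - 2*S (E(t, S) = -2*S + 4 = 4 - 2*S)
M(z) = 4 + 1/(23 + z)
A = 30 (A = -8 + (-4 + 3*(4 - 2*(-5))) = -8 + (-4 + 3*(4 + 10)) = -8 + (-4 + 3*14) = -8 + (-4 + 42) = -8 + 38 = 30)
1520*M(3) + A = 1520*((93 + 4*3)/(23 + 3)) + 30 = 1520*((93 + 12)/26) + 30 = 1520*((1/26)*105) + 30 = 1520*(105/26) + 30 = 79800/13 + 30 = 80190/13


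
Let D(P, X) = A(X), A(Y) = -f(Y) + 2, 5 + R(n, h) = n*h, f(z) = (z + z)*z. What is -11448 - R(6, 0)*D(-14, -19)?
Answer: -15048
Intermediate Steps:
f(z) = 2*z**2 (f(z) = (2*z)*z = 2*z**2)
R(n, h) = -5 + h*n (R(n, h) = -5 + n*h = -5 + h*n)
A(Y) = 2 - 2*Y**2 (A(Y) = -2*Y**2 + 2 = 2 - 2*Y**2)
D(P, X) = 2 - 2*X**2
-11448 - R(6, 0)*D(-14, -19) = -11448 - (-5 + 0*6)*(2 - 2*(-19)**2) = -11448 - (-5 + 0)*(2 - 2*361) = -11448 - (-5)*(2 - 722) = -11448 - (-5)*(-720) = -11448 - 1*3600 = -11448 - 3600 = -15048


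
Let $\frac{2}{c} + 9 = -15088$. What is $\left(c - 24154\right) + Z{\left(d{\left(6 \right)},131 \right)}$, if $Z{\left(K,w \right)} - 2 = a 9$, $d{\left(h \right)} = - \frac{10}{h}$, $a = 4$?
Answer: $- \frac{364079254}{15097} \approx -24116.0$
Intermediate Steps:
$c = - \frac{2}{15097}$ ($c = \frac{2}{-9 - 15088} = \frac{2}{-15097} = 2 \left(- \frac{1}{15097}\right) = - \frac{2}{15097} \approx -0.00013248$)
$Z{\left(K,w \right)} = 38$ ($Z{\left(K,w \right)} = 2 + 4 \cdot 9 = 2 + 36 = 38$)
$\left(c - 24154\right) + Z{\left(d{\left(6 \right)},131 \right)} = \left(- \frac{2}{15097} - 24154\right) + 38 = - \frac{364652940}{15097} + 38 = - \frac{364079254}{15097}$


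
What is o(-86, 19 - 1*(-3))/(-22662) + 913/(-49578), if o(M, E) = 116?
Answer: -4406909/187256106 ≈ -0.023534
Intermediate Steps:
o(-86, 19 - 1*(-3))/(-22662) + 913/(-49578) = 116/(-22662) + 913/(-49578) = 116*(-1/22662) + 913*(-1/49578) = -58/11331 - 913/49578 = -4406909/187256106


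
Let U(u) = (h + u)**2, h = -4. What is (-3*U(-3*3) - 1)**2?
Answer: 258064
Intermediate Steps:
U(u) = (-4 + u)**2
(-3*U(-3*3) - 1)**2 = (-3*(-4 - 3*3)**2 - 1)**2 = (-3*(-4 - 9)**2 - 1)**2 = (-3*(-13)**2 - 1)**2 = (-3*169 - 1)**2 = (-507 - 1)**2 = (-508)**2 = 258064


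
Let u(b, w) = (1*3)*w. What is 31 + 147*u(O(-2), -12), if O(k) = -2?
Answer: -5261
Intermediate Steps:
u(b, w) = 3*w
31 + 147*u(O(-2), -12) = 31 + 147*(3*(-12)) = 31 + 147*(-36) = 31 - 5292 = -5261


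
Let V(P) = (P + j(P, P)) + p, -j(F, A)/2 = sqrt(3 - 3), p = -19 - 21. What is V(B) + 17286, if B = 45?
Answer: 17291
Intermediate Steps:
p = -40
j(F, A) = 0 (j(F, A) = -2*sqrt(3 - 3) = -2*sqrt(0) = -2*0 = 0)
V(P) = -40 + P (V(P) = (P + 0) - 40 = P - 40 = -40 + P)
V(B) + 17286 = (-40 + 45) + 17286 = 5 + 17286 = 17291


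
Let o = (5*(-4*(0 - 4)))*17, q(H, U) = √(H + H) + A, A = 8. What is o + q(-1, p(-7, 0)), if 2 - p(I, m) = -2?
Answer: 1368 + I*√2 ≈ 1368.0 + 1.4142*I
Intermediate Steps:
p(I, m) = 4 (p(I, m) = 2 - 1*(-2) = 2 + 2 = 4)
q(H, U) = 8 + √2*√H (q(H, U) = √(H + H) + 8 = √(2*H) + 8 = √2*√H + 8 = 8 + √2*√H)
o = 1360 (o = (5*(-4*(-4)))*17 = (5*16)*17 = 80*17 = 1360)
o + q(-1, p(-7, 0)) = 1360 + (8 + √2*√(-1)) = 1360 + (8 + √2*I) = 1360 + (8 + I*√2) = 1368 + I*√2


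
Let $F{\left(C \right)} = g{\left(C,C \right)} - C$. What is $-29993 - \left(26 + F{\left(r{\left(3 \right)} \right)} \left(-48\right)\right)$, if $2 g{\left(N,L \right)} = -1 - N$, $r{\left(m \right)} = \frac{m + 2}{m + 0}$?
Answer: $-30163$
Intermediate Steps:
$r{\left(m \right)} = \frac{2 + m}{m}$
$g{\left(N,L \right)} = - \frac{1}{2} - \frac{N}{2}$ ($g{\left(N,L \right)} = \frac{-1 - N}{2} = - \frac{1}{2} - \frac{N}{2}$)
$F{\left(C \right)} = - \frac{1}{2} - \frac{3 C}{2}$ ($F{\left(C \right)} = \left(- \frac{1}{2} - \frac{C}{2}\right) - C = - \frac{1}{2} - \frac{3 C}{2}$)
$-29993 - \left(26 + F{\left(r{\left(3 \right)} \right)} \left(-48\right)\right) = -29993 - \left(26 + \left(- \frac{1}{2} - \frac{3 \frac{2 + 3}{3}}{2}\right) \left(-48\right)\right) = -29993 - \left(26 + \left(- \frac{1}{2} - \frac{3 \cdot \frac{1}{3} \cdot 5}{2}\right) \left(-48\right)\right) = -29993 - \left(26 + \left(- \frac{1}{2} - \frac{5}{2}\right) \left(-48\right)\right) = -29993 - \left(26 - -144\right) = -29993 - \left(26 + 144\right) = -29993 - 170 = -30163$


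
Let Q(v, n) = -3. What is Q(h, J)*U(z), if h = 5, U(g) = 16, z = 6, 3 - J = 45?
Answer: -48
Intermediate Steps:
J = -42 (J = 3 - 1*45 = 3 - 45 = -42)
Q(h, J)*U(z) = -3*16 = -48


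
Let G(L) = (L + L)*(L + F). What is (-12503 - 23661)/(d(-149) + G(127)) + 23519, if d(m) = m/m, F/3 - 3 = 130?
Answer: 3142219831/133605 ≈ 23519.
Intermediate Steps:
F = 399 (F = 9 + 3*130 = 9 + 390 = 399)
d(m) = 1
G(L) = 2*L*(399 + L) (G(L) = (L + L)*(L + 399) = (2*L)*(399 + L) = 2*L*(399 + L))
(-12503 - 23661)/(d(-149) + G(127)) + 23519 = (-12503 - 23661)/(1 + 2*127*(399 + 127)) + 23519 = -36164/(1 + 2*127*526) + 23519 = -36164/(1 + 133604) + 23519 = -36164/133605 + 23519 = 3142219831/133605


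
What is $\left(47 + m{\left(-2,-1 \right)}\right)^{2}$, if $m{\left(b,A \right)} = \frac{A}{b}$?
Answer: $\frac{9025}{4} \approx 2256.3$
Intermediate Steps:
$\left(47 + m{\left(-2,-1 \right)}\right)^{2} = \left(47 - \frac{1}{-2}\right)^{2} = \left(47 - - \frac{1}{2}\right)^{2} = \left(47 + \frac{1}{2}\right)^{2} = \left(\frac{95}{2}\right)^{2} = \frac{9025}{4}$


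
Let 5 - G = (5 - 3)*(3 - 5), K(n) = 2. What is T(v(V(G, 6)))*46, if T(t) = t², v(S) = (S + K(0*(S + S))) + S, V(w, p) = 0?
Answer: 184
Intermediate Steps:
G = 9 (G = 5 - (5 - 3)*(3 - 5) = 5 - 2*(-2) = 5 - 1*(-4) = 5 + 4 = 9)
v(S) = 2 + 2*S (v(S) = (S + 2) + S = (2 + S) + S = 2 + 2*S)
T(v(V(G, 6)))*46 = (2 + 2*0)²*46 = (2 + 0)²*46 = 2²*46 = 4*46 = 184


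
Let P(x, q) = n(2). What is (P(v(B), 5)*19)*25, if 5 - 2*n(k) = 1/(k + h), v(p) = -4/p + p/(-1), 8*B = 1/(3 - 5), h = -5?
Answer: 3800/3 ≈ 1266.7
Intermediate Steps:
B = -1/16 (B = 1/(8*(3 - 5)) = (1/8)/(-2) = (1/8)*(-1/2) = -1/16 ≈ -0.062500)
v(p) = -p - 4/p (v(p) = -4/p + p*(-1) = -4/p - p = -p - 4/p)
n(k) = 5/2 - 1/(2*(-5 + k)) (n(k) = 5/2 - 1/(2*(k - 5)) = 5/2 - 1/(2*(-5 + k)))
P(x, q) = 8/3 (P(x, q) = (-26 + 5*2)/(2*(-5 + 2)) = (1/2)*(-26 + 10)/(-3) = (1/2)*(-1/3)*(-16) = 8/3)
(P(v(B), 5)*19)*25 = ((8/3)*19)*25 = (152/3)*25 = 3800/3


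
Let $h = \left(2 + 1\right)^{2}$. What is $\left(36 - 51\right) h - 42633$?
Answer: $-42768$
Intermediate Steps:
$h = 9$ ($h = 3^{2} = 9$)
$\left(36 - 51\right) h - 42633 = \left(36 - 51\right) 9 - 42633 = \left(-15\right) 9 - 42633 = -135 - 42633 = -42768$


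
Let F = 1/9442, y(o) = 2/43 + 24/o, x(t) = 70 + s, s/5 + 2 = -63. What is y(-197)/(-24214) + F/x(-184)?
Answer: 665501093/246930878040870 ≈ 2.6951e-6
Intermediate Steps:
s = -325 (s = -10 + 5*(-63) = -10 - 315 = -325)
x(t) = -255 (x(t) = 70 - 325 = -255)
y(o) = 2/43 + 24/o (y(o) = 2*(1/43) + 24/o = 2/43 + 24/o)
F = 1/9442 ≈ 0.00010591
y(-197)/(-24214) + F/x(-184) = (2/43 + 24/(-197))/(-24214) + (1/9442)/(-255) = (2/43 + 24*(-1/197))*(-1/24214) + (1/9442)*(-1/255) = (2/43 - 24/197)*(-1/24214) - 1/2407710 = -638/8471*(-1/24214) - 1/2407710 = 319/102558397 - 1/2407710 = 665501093/246930878040870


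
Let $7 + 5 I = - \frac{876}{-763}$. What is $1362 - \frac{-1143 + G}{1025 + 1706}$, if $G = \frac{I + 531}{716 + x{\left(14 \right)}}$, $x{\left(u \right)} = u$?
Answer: $\frac{207242849309}{152113969} \approx 1362.4$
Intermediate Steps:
$I = - \frac{893}{763}$ ($I = - \frac{7}{5} + \frac{\left(-876\right) \frac{1}{-763}}{5} = - \frac{7}{5} + \frac{\left(-876\right) \left(- \frac{1}{763}\right)}{5} = - \frac{7}{5} + \frac{1}{5} \cdot \frac{876}{763} = - \frac{7}{5} + \frac{876}{3815} = - \frac{893}{763} \approx -1.1704$)
$G = \frac{40426}{55699}$ ($G = \frac{- \frac{893}{763} + 531}{716 + 14} = \frac{404260}{763 \cdot 730} = \frac{404260}{763} \cdot \frac{1}{730} = \frac{40426}{55699} \approx 0.72579$)
$1362 - \frac{-1143 + G}{1025 + 1706} = 1362 - \frac{-1143 + \frac{40426}{55699}}{1025 + 1706} = 1362 - - \frac{63623531}{55699 \cdot 2731} = 1362 - \left(- \frac{63623531}{55699}\right) \frac{1}{2731} = 1362 - - \frac{63623531}{152113969} = 1362 + \frac{63623531}{152113969} = \frac{207242849309}{152113969}$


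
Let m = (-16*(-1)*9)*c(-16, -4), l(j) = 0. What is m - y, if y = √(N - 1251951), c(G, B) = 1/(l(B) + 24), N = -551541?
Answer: 6 - 6*I*√50097 ≈ 6.0 - 1342.9*I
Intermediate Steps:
c(G, B) = 1/24 (c(G, B) = 1/(0 + 24) = 1/24)
m = 6 (m = (-16*(-1)*9)*(1/24) = (16*9)*(1/24) = 144*(1/24) = 6)
y = 6*I*√50097 (y = √(-551541 - 1251951) = √(-1803492) = 6*I*√50097 ≈ 1342.9*I)
m - y = 6 - 6*I*√50097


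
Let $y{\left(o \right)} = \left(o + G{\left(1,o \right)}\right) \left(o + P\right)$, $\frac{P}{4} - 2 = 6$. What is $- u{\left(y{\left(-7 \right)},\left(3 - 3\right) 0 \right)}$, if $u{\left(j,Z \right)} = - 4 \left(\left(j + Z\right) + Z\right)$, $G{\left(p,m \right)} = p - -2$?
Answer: $-400$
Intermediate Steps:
$P = 32$ ($P = 8 + 4 \cdot 6 = 8 + 24 = 32$)
$G{\left(p,m \right)} = 2 + p$ ($G{\left(p,m \right)} = p + 2 = 2 + p$)
$y{\left(o \right)} = \left(3 + o\right) \left(32 + o\right)$ ($y{\left(o \right)} = \left(o + \left(2 + 1\right)\right) \left(o + 32\right) = \left(o + 3\right) \left(32 + o\right) = \left(3 + o\right) \left(32 + o\right)$)
$u{\left(j,Z \right)} = - 8 Z - 4 j$ ($u{\left(j,Z \right)} = - 4 \left(\left(Z + j\right) + Z\right) = - 4 \left(j + 2 Z\right) = - 8 Z - 4 j$)
$- u{\left(y{\left(-7 \right)},\left(3 - 3\right) 0 \right)} = - (- 8 \left(3 - 3\right) 0 - 4 \left(96 + \left(-7\right)^{2} + 35 \left(-7\right)\right)) = - (- 8 \cdot 0 \cdot 0 - 4 \left(96 + 49 - 245\right)) = - (\left(-8\right) 0 - -400) = - (0 + 400) = \left(-1\right) 400 = -400$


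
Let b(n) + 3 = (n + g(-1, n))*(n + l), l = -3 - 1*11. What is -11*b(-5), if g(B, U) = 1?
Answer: -803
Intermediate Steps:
l = -14 (l = -3 - 11 = -14)
b(n) = -3 + (1 + n)*(-14 + n) (b(n) = -3 + (n + 1)*(n - 14) = -3 + (1 + n)*(-14 + n))
-11*b(-5) = -11*(-17 + (-5)² - 13*(-5)) = -11*(-17 + 25 + 65) = -11*73 = -803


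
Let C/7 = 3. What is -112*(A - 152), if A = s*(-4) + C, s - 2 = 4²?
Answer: 22736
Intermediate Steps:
C = 21 (C = 7*3 = 21)
s = 18 (s = 2 + 4² = 2 + 16 = 18)
A = -51 (A = 18*(-4) + 21 = -72 + 21 = -51)
-112*(A - 152) = -112*(-51 - 152) = -112*(-203) = 22736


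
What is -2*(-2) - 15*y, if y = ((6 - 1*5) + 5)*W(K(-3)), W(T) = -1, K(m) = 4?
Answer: 94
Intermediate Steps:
y = -6 (y = ((6 - 1*5) + 5)*(-1) = ((6 - 5) + 5)*(-1) = (1 + 5)*(-1) = 6*(-1) = -6)
-2*(-2) - 15*y = -2*(-2) - 15*(-6) = 4 + 90 = 94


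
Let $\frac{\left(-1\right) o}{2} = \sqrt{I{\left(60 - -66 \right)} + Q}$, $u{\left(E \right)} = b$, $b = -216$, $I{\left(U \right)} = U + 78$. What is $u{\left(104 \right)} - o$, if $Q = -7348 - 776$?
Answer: $-216 + 24 i \sqrt{55} \approx -216.0 + 177.99 i$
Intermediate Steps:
$I{\left(U \right)} = 78 + U$
$u{\left(E \right)} = -216$
$Q = -8124$ ($Q = -7348 - 776 = -8124$)
$o = - 24 i \sqrt{55}$ ($o = - 2 \sqrt{\left(78 + \left(60 - -66\right)\right) - 8124} = - 2 \sqrt{\left(78 + \left(60 + 66\right)\right) - 8124} = - 2 \sqrt{\left(78 + 126\right) - 8124} = - 2 \sqrt{204 - 8124} = - 2 \sqrt{-7920} = - 2 \cdot 12 i \sqrt{55} = - 24 i \sqrt{55} \approx - 177.99 i$)
$u{\left(104 \right)} - o = -216 - - 24 i \sqrt{55} = -216 + 24 i \sqrt{55}$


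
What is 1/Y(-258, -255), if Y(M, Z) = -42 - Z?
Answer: 1/213 ≈ 0.0046948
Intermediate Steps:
1/Y(-258, -255) = 1/(-42 - 1*(-255)) = 1/(-42 + 255) = 1/213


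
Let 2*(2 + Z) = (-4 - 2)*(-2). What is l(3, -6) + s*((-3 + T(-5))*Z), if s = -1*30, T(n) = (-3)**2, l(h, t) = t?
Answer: -726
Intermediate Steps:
T(n) = 9
Z = 4 (Z = -2 + ((-4 - 2)*(-2))/2 = -2 + (-6*(-2))/2 = -2 + (1/2)*12 = -2 + 6 = 4)
s = -30
l(3, -6) + s*((-3 + T(-5))*Z) = -6 - 30*(-3 + 9)*4 = -6 - 180*4 = -6 - 30*24 = -6 - 720 = -726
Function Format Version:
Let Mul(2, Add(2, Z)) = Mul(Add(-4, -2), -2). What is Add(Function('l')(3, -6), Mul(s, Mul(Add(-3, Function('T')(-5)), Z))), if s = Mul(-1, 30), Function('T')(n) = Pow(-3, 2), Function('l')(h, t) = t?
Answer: -726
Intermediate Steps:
Function('T')(n) = 9
Z = 4 (Z = Add(-2, Mul(Rational(1, 2), Mul(Add(-4, -2), -2))) = Add(-2, Mul(Rational(1, 2), Mul(-6, -2))) = Add(-2, Mul(Rational(1, 2), 12)) = Add(-2, 6) = 4)
s = -30
Add(Function('l')(3, -6), Mul(s, Mul(Add(-3, Function('T')(-5)), Z))) = Add(-6, Mul(-30, Mul(Add(-3, 9), 4))) = Add(-6, Mul(-30, Mul(6, 4))) = Add(-6, Mul(-30, 24)) = Add(-6, -720) = -726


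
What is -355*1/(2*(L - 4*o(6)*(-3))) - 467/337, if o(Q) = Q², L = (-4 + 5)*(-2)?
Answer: -104251/57964 ≈ -1.7985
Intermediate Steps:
L = -2 (L = 1*(-2) = -2)
-355*1/(2*(L - 4*o(6)*(-3))) - 467/337 = -355*1/(2*(-2 - 4*6²*(-3))) - 467/337 = -355*1/(2*(-2 - 4*36*(-3))) - 467*1/337 = -355*1/(2*(-2 - 144*(-3))) - 467/337 = -355*1/(2*(-2 + 432)) - 467/337 = -355/(2*430) - 467/337 = -355/860 - 467/337 = -355*1/860 - 467/337 = -71/172 - 467/337 = -104251/57964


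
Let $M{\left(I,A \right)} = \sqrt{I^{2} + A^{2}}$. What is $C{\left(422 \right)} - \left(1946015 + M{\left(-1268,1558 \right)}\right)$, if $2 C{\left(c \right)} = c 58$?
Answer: $-1933777 - 2 \sqrt{1008797} \approx -1.9358 \cdot 10^{6}$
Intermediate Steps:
$M{\left(I,A \right)} = \sqrt{A^{2} + I^{2}}$
$C{\left(c \right)} = 29 c$ ($C{\left(c \right)} = \frac{c 58}{2} = \frac{58 c}{2} = 29 c$)
$C{\left(422 \right)} - \left(1946015 + M{\left(-1268,1558 \right)}\right) = 29 \cdot 422 - \left(1946015 + \sqrt{1558^{2} + \left(-1268\right)^{2}}\right) = 12238 - \left(1946015 + \sqrt{2427364 + 1607824}\right) = 12238 - \left(1946015 + \sqrt{4035188}\right) = 12238 - \left(1946015 + 2 \sqrt{1008797}\right) = -1933777 - 2 \sqrt{1008797}$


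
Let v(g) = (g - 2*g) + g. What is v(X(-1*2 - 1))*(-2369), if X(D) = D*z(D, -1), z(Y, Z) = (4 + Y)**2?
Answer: 0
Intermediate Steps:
X(D) = D*(4 + D)**2
v(g) = 0 (v(g) = -g + g = 0)
v(X(-1*2 - 1))*(-2369) = 0*(-2369) = 0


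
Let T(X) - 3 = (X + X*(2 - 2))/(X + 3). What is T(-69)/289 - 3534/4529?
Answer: -22066091/28795382 ≈ -0.76631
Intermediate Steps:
T(X) = 3 + X/(3 + X) (T(X) = 3 + (X + X*(2 - 2))/(X + 3) = 3 + (X + X*0)/(3 + X) = 3 + (X + 0)/(3 + X) = 3 + X/(3 + X))
T(-69)/289 - 3534/4529 = ((9 + 4*(-69))/(3 - 69))/289 - 3534/4529 = ((9 - 276)/(-66))*(1/289) - 3534*1/4529 = -1/66*(-267)*(1/289) - 3534/4529 = (89/22)*(1/289) - 3534/4529 = 89/6358 - 3534/4529 = -22066091/28795382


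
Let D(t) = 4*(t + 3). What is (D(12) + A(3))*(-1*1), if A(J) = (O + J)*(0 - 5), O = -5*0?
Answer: -45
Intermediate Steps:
O = 0
D(t) = 12 + 4*t (D(t) = 4*(3 + t) = 12 + 4*t)
A(J) = -5*J (A(J) = (0 + J)*(0 - 5) = J*(-5) = -5*J)
(D(12) + A(3))*(-1*1) = ((12 + 4*12) - 5*3)*(-1*1) = ((12 + 48) - 15)*(-1) = (60 - 15)*(-1) = 45*(-1) = -45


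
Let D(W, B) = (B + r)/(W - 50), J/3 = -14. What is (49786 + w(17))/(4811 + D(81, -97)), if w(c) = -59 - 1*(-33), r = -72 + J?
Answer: 154256/14893 ≈ 10.358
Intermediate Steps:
J = -42 (J = 3*(-14) = -42)
r = -114 (r = -72 - 42 = -114)
D(W, B) = (-114 + B)/(-50 + W) (D(W, B) = (B - 114)/(W - 50) = (-114 + B)/(-50 + W))
w(c) = -26 (w(c) = -59 + 33 = -26)
(49786 + w(17))/(4811 + D(81, -97)) = (49786 - 26)/(4811 + (-114 - 97)/(-50 + 81)) = 49760/(4811 - 211/31) = 49760/(148930/31) = 49760*(31/148930) = 154256/14893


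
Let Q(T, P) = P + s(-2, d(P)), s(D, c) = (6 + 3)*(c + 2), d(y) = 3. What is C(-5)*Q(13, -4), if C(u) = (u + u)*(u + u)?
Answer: 4100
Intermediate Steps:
C(u) = 4*u² (C(u) = (2*u)*(2*u) = 4*u²)
s(D, c) = 18 + 9*c (s(D, c) = 9*(2 + c) = 18 + 9*c)
Q(T, P) = 45 + P (Q(T, P) = P + (18 + 9*3) = P + (18 + 27) = P + 45 = 45 + P)
C(-5)*Q(13, -4) = (4*(-5)²)*(45 - 4) = (4*25)*41 = 100*41 = 4100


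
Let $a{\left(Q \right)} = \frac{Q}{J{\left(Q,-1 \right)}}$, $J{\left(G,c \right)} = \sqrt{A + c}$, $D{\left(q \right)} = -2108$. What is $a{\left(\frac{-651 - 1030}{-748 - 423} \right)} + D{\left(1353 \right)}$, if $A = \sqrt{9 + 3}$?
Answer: $-2108 + \frac{1681}{1171 \sqrt{-1 + 2 \sqrt{3}}} \approx -2107.1$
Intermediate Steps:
$A = 2 \sqrt{3}$ ($A = \sqrt{12} = 2 \sqrt{3} \approx 3.4641$)
$J{\left(G,c \right)} = \sqrt{c + 2 \sqrt{3}}$ ($J{\left(G,c \right)} = \sqrt{2 \sqrt{3} + c} = \sqrt{c + 2 \sqrt{3}}$)
$a{\left(Q \right)} = \frac{Q}{\sqrt{-1 + 2 \sqrt{3}}}$
$a{\left(\frac{-651 - 1030}{-748 - 423} \right)} + D{\left(1353 \right)} = \frac{\left(-651 - 1030\right) \frac{1}{-748 - 423}}{\sqrt{-1 + 2 \sqrt{3}}} - 2108 = \frac{\left(-1681\right) \frac{1}{-1171}}{\sqrt{-1 + 2 \sqrt{3}}} - 2108 = \frac{\left(-1681\right) \left(- \frac{1}{1171}\right)}{\sqrt{-1 + 2 \sqrt{3}}} - 2108 = \frac{1681}{1171 \sqrt{-1 + 2 \sqrt{3}}} - 2108 = -2108 + \frac{1681}{1171 \sqrt{-1 + 2 \sqrt{3}}}$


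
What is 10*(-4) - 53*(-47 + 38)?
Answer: 437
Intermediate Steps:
10*(-4) - 53*(-47 + 38) = -40 - 53*(-9) = -40 + 477 = 437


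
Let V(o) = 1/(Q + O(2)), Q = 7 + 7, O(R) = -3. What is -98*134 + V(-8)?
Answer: -144451/11 ≈ -13132.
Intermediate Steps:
Q = 14
V(o) = 1/11 (V(o) = 1/(14 - 3) = 1/11)
-98*134 + V(-8) = -98*134 + 1/11 = -13132 + 1/11 = -144451/11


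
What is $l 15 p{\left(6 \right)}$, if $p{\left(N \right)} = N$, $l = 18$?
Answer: $1620$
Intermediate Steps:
$l 15 p{\left(6 \right)} = 18 \cdot 15 \cdot 6 = 270 \cdot 6 = 1620$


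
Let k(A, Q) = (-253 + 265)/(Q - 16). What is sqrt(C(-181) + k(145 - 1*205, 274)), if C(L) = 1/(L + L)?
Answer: sqrt(10600446)/15566 ≈ 0.20916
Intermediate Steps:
k(A, Q) = 12/(-16 + Q)
C(L) = 1/(2*L)
sqrt(C(-181) + k(145 - 1*205, 274)) = sqrt((1/2)/(-181) + 12/(-16 + 274)) = sqrt((1/2)*(-1/181) + 12/258) = sqrt(-1/362 + 12*(1/258)) = sqrt(-1/362 + 2/43) = sqrt(681/15566) = sqrt(10600446)/15566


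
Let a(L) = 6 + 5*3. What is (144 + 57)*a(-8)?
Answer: 4221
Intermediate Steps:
a(L) = 21 (a(L) = 6 + 15 = 21)
(144 + 57)*a(-8) = (144 + 57)*21 = 201*21 = 4221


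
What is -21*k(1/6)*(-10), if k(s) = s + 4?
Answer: 875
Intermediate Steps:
k(s) = 4 + s
-21*k(1/6)*(-10) = -21*(4 + 1/6)*(-10) = -21*25/6*(-10) = -175/2*(-10) = 875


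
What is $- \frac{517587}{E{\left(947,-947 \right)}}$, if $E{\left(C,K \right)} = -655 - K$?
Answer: $- \frac{517587}{292} \approx -1772.6$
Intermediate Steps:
$- \frac{517587}{E{\left(947,-947 \right)}} = - \frac{517587}{-655 - -947} = - \frac{517587}{-655 + 947} = - \frac{517587}{292}$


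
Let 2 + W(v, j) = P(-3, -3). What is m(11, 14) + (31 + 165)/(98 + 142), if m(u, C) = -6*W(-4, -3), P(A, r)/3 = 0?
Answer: 769/60 ≈ 12.817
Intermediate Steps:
P(A, r) = 0 (P(A, r) = 3*0 = 0)
W(v, j) = -2 (W(v, j) = -2 + 0 = -2)
m(u, C) = 12 (m(u, C) = -6*(-2) = 12)
m(11, 14) + (31 + 165)/(98 + 142) = 12 + (31 + 165)/(98 + 142) = 12 + 196/240 = 12 + 196*(1/240) = 12 + 49/60 = 769/60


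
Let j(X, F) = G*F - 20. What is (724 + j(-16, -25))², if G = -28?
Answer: 1971216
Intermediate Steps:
j(X, F) = -20 - 28*F (j(X, F) = -28*F - 20 = -20 - 28*F)
(724 + j(-16, -25))² = (724 + (-20 - 28*(-25)))² = (724 + (-20 + 700))² = (724 + 680)² = 1404² = 1971216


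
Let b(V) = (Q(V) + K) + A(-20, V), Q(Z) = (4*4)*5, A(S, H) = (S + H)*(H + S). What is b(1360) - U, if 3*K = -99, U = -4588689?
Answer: 6384336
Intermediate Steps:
A(S, H) = (H + S)² (A(S, H) = (H + S)*(H + S) = (H + S)²)
Q(Z) = 80 (Q(Z) = 16*5 = 80)
K = -33 (K = (⅓)*(-99) = -33)
b(V) = 47 + (-20 + V)² (b(V) = (80 - 33) + (V - 20)² = 47 + (-20 + V)²)
b(1360) - U = (47 + (-20 + 1360)²) - 1*(-4588689) = (47 + 1340²) + 4588689 = (47 + 1795600) + 4588689 = 1795647 + 4588689 = 6384336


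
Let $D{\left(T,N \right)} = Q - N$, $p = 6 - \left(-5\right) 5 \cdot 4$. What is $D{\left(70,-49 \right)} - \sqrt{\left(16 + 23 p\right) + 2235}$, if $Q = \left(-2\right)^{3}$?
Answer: $41 - 3 \sqrt{521} \approx -27.476$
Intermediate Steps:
$p = 106$ ($p = 6 - \left(-25\right) 4 = 6 - -100 = 6 + 100 = 106$)
$Q = -8$
$D{\left(T,N \right)} = -8 - N$
$D{\left(70,-49 \right)} - \sqrt{\left(16 + 23 p\right) + 2235} = \left(-8 - -49\right) - \sqrt{\left(16 + 23 \cdot 106\right) + 2235} = \left(-8 + 49\right) - \sqrt{\left(16 + 2438\right) + 2235} = 41 - \sqrt{2454 + 2235} = 41 - \sqrt{4689} = 41 - 3 \sqrt{521}$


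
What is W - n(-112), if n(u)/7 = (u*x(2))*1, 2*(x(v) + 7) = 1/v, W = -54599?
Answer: -59891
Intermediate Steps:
x(v) = -7 + 1/(2*v)
n(u) = -189*u/4 (n(u) = 7*((u*(-7 + (½)/2))*1) = 7*((u*(-7 + (½)*(½)))*1) = 7*((u*(-7 + ¼))*1) = 7*((u*(-27/4))*1) = 7*(-27*u/4*1) = 7*(-27*u/4) = -189*u/4)
W - n(-112) = -54599 - (-189)*(-112)/4 = -54599 - 1*5292 = -54599 - 5292 = -59891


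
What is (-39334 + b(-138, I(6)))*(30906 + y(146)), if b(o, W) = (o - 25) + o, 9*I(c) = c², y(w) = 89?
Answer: -1228486825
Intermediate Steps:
I(c) = c²/9
b(o, W) = -25 + 2*o (b(o, W) = (-25 + o) + o = -25 + 2*o)
(-39334 + b(-138, I(6)))*(30906 + y(146)) = (-39334 + (-25 + 2*(-138)))*(30906 + 89) = (-39334 + (-25 - 276))*30995 = (-39334 - 301)*30995 = -39635*30995 = -1228486825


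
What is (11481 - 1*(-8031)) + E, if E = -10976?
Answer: 8536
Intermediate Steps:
(11481 - 1*(-8031)) + E = (11481 - 1*(-8031)) - 10976 = (11481 + 8031) - 10976 = 19512 - 10976 = 8536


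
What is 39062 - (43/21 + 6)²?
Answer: 17197781/441 ≈ 38997.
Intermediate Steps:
39062 - (43/21 + 6)² = 39062 - (169/21)² = 39062 - 1*28561/441 = 39062 - 28561/441 = 17197781/441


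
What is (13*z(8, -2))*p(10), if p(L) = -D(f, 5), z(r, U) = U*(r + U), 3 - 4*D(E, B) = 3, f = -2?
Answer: 0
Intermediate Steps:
D(E, B) = 0 (D(E, B) = ¾ - ¼*3 = ¾ - ¾ = 0)
z(r, U) = U*(U + r)
p(L) = 0 (p(L) = -1*0 = 0)
(13*z(8, -2))*p(10) = (13*(-2*(-2 + 8)))*0 = (13*(-2*6))*0 = (13*(-12))*0 = -156*0 = 0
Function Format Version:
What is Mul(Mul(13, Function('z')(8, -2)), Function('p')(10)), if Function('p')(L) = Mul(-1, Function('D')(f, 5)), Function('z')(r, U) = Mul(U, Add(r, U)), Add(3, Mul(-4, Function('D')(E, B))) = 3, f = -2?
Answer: 0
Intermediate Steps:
Function('D')(E, B) = 0 (Function('D')(E, B) = Add(Rational(3, 4), Mul(Rational(-1, 4), 3)) = Add(Rational(3, 4), Rational(-3, 4)) = 0)
Function('z')(r, U) = Mul(U, Add(U, r))
Function('p')(L) = 0 (Function('p')(L) = Mul(-1, 0) = 0)
Mul(Mul(13, Function('z')(8, -2)), Function('p')(10)) = Mul(Mul(13, Mul(-2, Add(-2, 8))), 0) = Mul(Mul(13, Mul(-2, 6)), 0) = Mul(Mul(13, -12), 0) = Mul(-156, 0) = 0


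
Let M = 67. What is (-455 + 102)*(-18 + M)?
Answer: -17297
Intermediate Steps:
(-455 + 102)*(-18 + M) = (-455 + 102)*(-18 + 67) = -353*49 = -17297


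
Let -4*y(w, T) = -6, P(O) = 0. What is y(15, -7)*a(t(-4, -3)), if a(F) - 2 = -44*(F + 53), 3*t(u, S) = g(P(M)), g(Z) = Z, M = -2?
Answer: -3495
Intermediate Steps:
t(u, S) = 0 (t(u, S) = (⅓)*0 = 0)
y(w, T) = 3/2 (y(w, T) = -¼*(-6) = 3/2)
a(F) = -2330 - 44*F (a(F) = 2 - 44*(F + 53) = 2 - 44*(53 + F) = 2 + (-2332 - 44*F) = -2330 - 44*F)
y(15, -7)*a(t(-4, -3)) = 3*(-2330 - 44*0)/2 = 3*(-2330 + 0)/2 = (3/2)*(-2330) = -3495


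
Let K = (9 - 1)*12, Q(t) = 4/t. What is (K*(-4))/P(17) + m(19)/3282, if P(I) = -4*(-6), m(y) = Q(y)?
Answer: -498862/31179 ≈ -16.000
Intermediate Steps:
K = 96 (K = 8*12 = 96)
m(y) = 4/y
P(I) = 24
(K*(-4))/P(17) + m(19)/3282 = (96*(-4))/24 + (4/19)/3282 = -384*1/24 + (4*(1/19))*(1/3282) = -16 + (4/19)*(1/3282) = -16 + 2/31179 = -498862/31179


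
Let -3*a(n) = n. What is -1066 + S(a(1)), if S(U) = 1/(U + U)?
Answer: -2135/2 ≈ -1067.5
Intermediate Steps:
a(n) = -n/3
S(U) = 1/(2*U)
-1066 + S(a(1)) = -1066 + 1/(2*((-⅓*1))) = -1066 + 1/(2*(-⅓)) = -1066 + (½)*(-3) = -1066 - 3/2 = -2135/2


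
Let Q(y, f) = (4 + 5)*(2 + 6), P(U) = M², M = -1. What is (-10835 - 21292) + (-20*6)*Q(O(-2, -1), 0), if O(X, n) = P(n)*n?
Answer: -40767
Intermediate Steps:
P(U) = 1 (P(U) = (-1)² = 1)
O(X, n) = n (O(X, n) = 1*n = n)
Q(y, f) = 72 (Q(y, f) = 9*8 = 72)
(-10835 - 21292) + (-20*6)*Q(O(-2, -1), 0) = (-10835 - 21292) - 20*6*72 = -32127 - 120*72 = -32127 - 8640 = -40767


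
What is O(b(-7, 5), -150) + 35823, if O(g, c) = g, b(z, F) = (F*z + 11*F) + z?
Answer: 35836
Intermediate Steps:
b(z, F) = z + 11*F + F*z (b(z, F) = (11*F + F*z) + z = z + 11*F + F*z)
O(b(-7, 5), -150) + 35823 = (-7 + 11*5 + 5*(-7)) + 35823 = (-7 + 55 - 35) + 35823 = 13 + 35823 = 35836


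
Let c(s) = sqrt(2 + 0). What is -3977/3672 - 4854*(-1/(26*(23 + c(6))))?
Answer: 10454605/1479816 - 2427*sqrt(2)/6851 ≈ 6.5638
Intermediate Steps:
c(s) = sqrt(2)
-3977/3672 - 4854*(-1/(26*(23 + c(6)))) = -3977/3672 - 4854*(-1/(26*(23 + sqrt(2)))) = -3977*1/3672 - 4854/(-598 - 26*sqrt(2)) = -3977/3672 - 4854/(-598 - 26*sqrt(2))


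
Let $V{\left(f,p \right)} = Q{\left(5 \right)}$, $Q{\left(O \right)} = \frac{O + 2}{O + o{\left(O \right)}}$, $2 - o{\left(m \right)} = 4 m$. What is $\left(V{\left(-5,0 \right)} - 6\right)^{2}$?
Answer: $\frac{7225}{169} \approx 42.751$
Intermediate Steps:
$o{\left(m \right)} = 2 - 4 m$
$Q{\left(O \right)} = \frac{2 + O}{2 - 3 O}$ ($Q{\left(O \right)} = \frac{O + 2}{O - \left(-2 + 4 O\right)} = \frac{2 + O}{2 - 3 O}$)
$V{\left(f,p \right)} = - \frac{7}{13}$ ($V{\left(f,p \right)} = \frac{-2 - 5}{-2 + 3 \cdot 5} = \frac{-2 - 5}{-2 + 15} = \frac{1}{13} \left(-7\right) = - \frac{7}{13}$)
$\left(V{\left(-5,0 \right)} - 6\right)^{2} = \left(- \frac{7}{13} - 6\right)^{2} = \left(- \frac{85}{13}\right)^{2} = \frac{7225}{169}$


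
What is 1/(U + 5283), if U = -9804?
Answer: -1/4521 ≈ -0.00022119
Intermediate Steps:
1/(U + 5283) = 1/(-9804 + 5283) = 1/(-4521) = -1/4521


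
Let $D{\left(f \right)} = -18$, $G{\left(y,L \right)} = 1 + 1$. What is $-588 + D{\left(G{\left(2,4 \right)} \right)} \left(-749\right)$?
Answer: $12894$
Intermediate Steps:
$G{\left(y,L \right)} = 2$
$-588 + D{\left(G{\left(2,4 \right)} \right)} \left(-749\right) = -588 - -13482 = -588 + 13482 = 12894$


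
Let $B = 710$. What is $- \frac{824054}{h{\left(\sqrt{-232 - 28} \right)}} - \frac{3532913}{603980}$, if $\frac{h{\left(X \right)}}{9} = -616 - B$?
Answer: $\frac{17521167353}{277226820} \approx 63.202$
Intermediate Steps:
$h{\left(X \right)} = -11934$ ($h{\left(X \right)} = 9 \left(-616 - 710\right) = 9 \left(-1326\right) = -11934$)
$- \frac{824054}{h{\left(\sqrt{-232 - 28} \right)}} - \frac{3532913}{603980} = - \frac{824054}{-11934} - \frac{3532913}{603980} = \left(-824054\right) \left(- \frac{1}{11934}\right) - \frac{3532913}{603980} = \frac{412027}{5967} - \frac{3532913}{603980} = \frac{17521167353}{277226820}$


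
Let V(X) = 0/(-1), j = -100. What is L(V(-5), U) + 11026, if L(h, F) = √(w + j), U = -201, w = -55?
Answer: 11026 + I*√155 ≈ 11026.0 + 12.45*I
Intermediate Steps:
V(X) = 0 (V(X) = 0*(-1) = 0)
L(h, F) = I*√155 (L(h, F) = √(-55 - 100) = √(-155) = I*√155)
L(V(-5), U) + 11026 = I*√155 + 11026 = 11026 + I*√155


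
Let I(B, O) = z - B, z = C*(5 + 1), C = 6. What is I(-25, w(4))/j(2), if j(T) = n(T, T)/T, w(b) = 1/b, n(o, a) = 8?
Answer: 61/4 ≈ 15.250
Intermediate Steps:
j(T) = 8/T
z = 36 (z = 6*(5 + 1) = 6*6 = 36)
I(B, O) = 36 - B
I(-25, w(4))/j(2) = (36 - 1*(-25))/((8/2)) = (36 + 25)/((8*(½))) = 61/4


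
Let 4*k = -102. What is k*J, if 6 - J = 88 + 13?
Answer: 4845/2 ≈ 2422.5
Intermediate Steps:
k = -51/2 (k = (¼)*(-102) = -51/2 ≈ -25.500)
J = -95 (J = 6 - (88 + 13) = 6 - 1*101 = 6 - 101 = -95)
k*J = -51/2*(-95) = 4845/2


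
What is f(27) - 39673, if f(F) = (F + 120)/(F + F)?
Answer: -714065/18 ≈ -39670.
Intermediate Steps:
f(F) = (120 + F)/(2*F) (f(F) = (120 + F)/((2*F)) = (120 + F)*(1/(2*F)) = (120 + F)/(2*F))
f(27) - 39673 = (½)*(120 + 27)/27 - 39673 = (½)*(1/27)*147 - 39673 = 49/18 - 39673 = -714065/18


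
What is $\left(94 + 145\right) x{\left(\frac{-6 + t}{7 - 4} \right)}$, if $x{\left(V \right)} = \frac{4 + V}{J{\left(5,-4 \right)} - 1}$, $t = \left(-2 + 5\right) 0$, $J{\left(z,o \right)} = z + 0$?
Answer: $\frac{239}{2} \approx 119.5$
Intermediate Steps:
$J{\left(z,o \right)} = z$
$t = 0$ ($t = 3 \cdot 0 = 0$)
$x{\left(V \right)} = 1 + \frac{V}{4}$ ($x{\left(V \right)} = \frac{4 + V}{5 - 1} = \frac{4 + V}{4} = \left(4 + V\right) \frac{1}{4} = 1 + \frac{V}{4}$)
$\left(94 + 145\right) x{\left(\frac{-6 + t}{7 - 4} \right)} = \left(94 + 145\right) \left(1 + \frac{\left(-6 + 0\right) \frac{1}{7 - 4}}{4}\right) = 239 \left(1 + \frac{\left(-6\right) \frac{1}{3}}{4}\right) = 239 \left(1 + \frac{1}{4} \left(-2\right)\right) = 239 \left(1 - \frac{1}{2}\right) = 239 \cdot \frac{1}{2} = \frac{239}{2}$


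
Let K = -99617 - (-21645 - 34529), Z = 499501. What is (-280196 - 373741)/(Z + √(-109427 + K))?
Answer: -108880728479/83167133957 + 217979*I*√152870/83167133957 ≈ -1.3092 + 0.0010248*I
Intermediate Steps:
K = -43443 (K = -99617 - 1*(-56174) = -99617 + 56174 = -43443)
(-280196 - 373741)/(Z + √(-109427 + K)) = (-280196 - 373741)/(499501 + √(-109427 - 43443)) = -653937/(499501 + √(-152870)) = -653937/(499501 + I*√152870)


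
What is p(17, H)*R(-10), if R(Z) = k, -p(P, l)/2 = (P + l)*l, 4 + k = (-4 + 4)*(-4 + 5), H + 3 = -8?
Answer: -528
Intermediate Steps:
H = -11 (H = -3 - 8 = -11)
k = -4 (k = -4 + (-4 + 4)*(-4 + 5) = -4 + 0*1 = -4 + 0 = -4)
p(P, l) = -2*l*(P + l) (p(P, l) = -2*(P + l)*l = -2*l*(P + l))
R(Z) = -4
p(17, H)*R(-10) = -2*(-11)*(17 - 11)*(-4) = -2*(-11)*6*(-4) = 132*(-4) = -528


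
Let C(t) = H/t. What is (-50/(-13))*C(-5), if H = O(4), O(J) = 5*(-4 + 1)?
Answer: 150/13 ≈ 11.538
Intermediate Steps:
O(J) = -15 (O(J) = 5*(-3) = -15)
H = -15
C(t) = -15/t
(-50/(-13))*C(-5) = (-50/(-13))*(-15/(-5)) = (-50*(-1/13))*(-15*(-⅕)) = (50/13)*3 = 150/13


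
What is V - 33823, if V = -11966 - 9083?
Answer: -54872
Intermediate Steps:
V = -21049
V - 33823 = -21049 - 33823 = -54872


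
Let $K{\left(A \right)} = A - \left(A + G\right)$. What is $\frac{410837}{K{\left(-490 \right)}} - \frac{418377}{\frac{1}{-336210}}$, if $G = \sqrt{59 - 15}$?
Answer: $140662531170 - \frac{410837 \sqrt{11}}{22} \approx 1.4066 \cdot 10^{11}$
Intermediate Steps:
$G = 2 \sqrt{11}$ ($G = \sqrt{44} = 2 \sqrt{11} \approx 6.6332$)
$K{\left(A \right)} = - 2 \sqrt{11}$ ($K{\left(A \right)} = A - \left(A + 2 \sqrt{11}\right) = - 2 \sqrt{11}$)
$\frac{410837}{K{\left(-490 \right)}} - \frac{418377}{\frac{1}{-336210}} = \frac{410837}{\left(-2\right) \sqrt{11}} - \frac{418377}{\frac{1}{-336210}} = 410837 \left(- \frac{\sqrt{11}}{22}\right) - \frac{418377}{- \frac{1}{336210}} = - \frac{410837 \sqrt{11}}{22} - -140662531170 = - \frac{410837 \sqrt{11}}{22} + 140662531170 = 140662531170 - \frac{410837 \sqrt{11}}{22}$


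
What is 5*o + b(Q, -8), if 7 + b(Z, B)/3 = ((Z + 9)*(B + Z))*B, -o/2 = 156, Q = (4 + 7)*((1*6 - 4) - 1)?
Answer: -3021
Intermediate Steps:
Q = 11 (Q = 11*((6 - 4) - 1) = 11*(2 - 1) = 11*1 = 11)
o = -312 (o = -2*156 = -312)
b(Z, B) = -21 + 3*B*(9 + Z)*(B + Z) (b(Z, B) = -21 + 3*(((Z + 9)*(B + Z))*B) = -21 + 3*(((9 + Z)*(B + Z))*B) = -21 + 3*(B*(9 + Z)*(B + Z)) = -21 + 3*B*(9 + Z)*(B + Z))
5*o + b(Q, -8) = 5*(-312) + (-21 + 27*(-8)**2 + 3*(-8)*11**2 + 3*11*(-8)**2 + 27*(-8)*11) = -1560 + (-21 + 27*64 + 3*(-8)*121 + 3*11*64 - 2376) = -1560 + (-21 + 1728 - 2904 + 2112 - 2376) = -1560 - 1461 = -3021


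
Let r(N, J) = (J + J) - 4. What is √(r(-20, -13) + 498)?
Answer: 6*√13 ≈ 21.633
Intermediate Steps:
r(N, J) = -4 + 2*J (r(N, J) = 2*J - 4 = -4 + 2*J)
√(r(-20, -13) + 498) = √((-4 + 2*(-13)) + 498) = √((-4 - 26) + 498) = √(-30 + 498) = √468 = 6*√13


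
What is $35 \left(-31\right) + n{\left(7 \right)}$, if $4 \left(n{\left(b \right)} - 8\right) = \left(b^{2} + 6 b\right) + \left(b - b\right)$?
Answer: $- \frac{4217}{4} \approx -1054.3$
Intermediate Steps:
$n{\left(b \right)} = 8 + \frac{b^{2}}{4} + \frac{3 b}{2}$ ($n{\left(b \right)} = 8 + \frac{\left(b^{2} + 6 b\right) + \left(b - b\right)}{4} = 8 + \frac{\left(b^{2} + 6 b\right) + 0}{4} = 8 + \frac{b^{2} + 6 b}{4} = 8 + \left(\frac{b^{2}}{4} + \frac{3 b}{2}\right) = 8 + \frac{b^{2}}{4} + \frac{3 b}{2}$)
$35 \left(-31\right) + n{\left(7 \right)} = 35 \left(-31\right) + \left(8 + \frac{7^{2}}{4} + \frac{3}{2} \cdot 7\right) = -1085 + \left(8 + \frac{1}{4} \cdot 49 + \frac{21}{2}\right) = -1085 + \left(8 + \frac{49}{4} + \frac{21}{2}\right) = -1085 + \frac{123}{4} = - \frac{4217}{4}$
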